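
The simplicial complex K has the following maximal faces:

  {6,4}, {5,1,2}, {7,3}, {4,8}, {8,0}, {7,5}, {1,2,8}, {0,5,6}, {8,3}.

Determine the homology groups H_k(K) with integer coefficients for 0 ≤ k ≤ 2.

Order the vertices as 0 < 1 < 2 < 3 < 4 < 5 < 6 < 7 < 8. Listing each simplex with vertices in this order, K has dimension 2 with simplices:

  0-simplices (9): [0], [1], [2], [3], [4], [5], [6], [7], [8]
  1-simplices (14): [0,5], [0,6], [0,8], [1,2], [1,5], [1,8], [2,5], [2,8], [3,7], [3,8], [4,6], [4,8], [5,6], [5,7]
  2-simplices (3): [0,5,6], [1,2,5], [1,2,8]

giving chain groups C_0 ≅ Z^9, C_1 ≅ Z^14, C_2 ≅ Z^3.

∂_1: C_1 → C_0 sends each edge [p,q] (with p < q) to q − p.
The 9×14 boundary matrix has rank 8 and Smith normal form diag(1,1,1,1,1,1,1,1).

The boundary map ∂_2: C_2 → C_1 sends each 2-simplex [p,q,r] to [q,r] − [p,r] + [p,q]. For instance
  ∂[0,5,6] = [5,6] − [0,6] + [0,5],
  ∂[1,2,8] = [2,8] − [1,8] + [1,2].
This gives a 14×3 integer matrix of rank 3; reducing to Smith normal form yields diagonal entries (1,1,1).

From H_k ≅ ker(∂_k) / im(∂_{k+1}) we obtain:

  H_0: rank C_0 − rank ∂_1 = 9 − 8 = 1, and the invariant factors of ∂_1 are all 1, so H_0 ≅ Z.
  H_1: rank ker ∂_1 − rank ∂_2 = (14 − 8) − 3 = 3, and the invariant factors of ∂_2 are all 1, so H_1 ≅ Z^3.
  H_2: rank ker ∂_2 − rank ∂_3 = (3 − 3) − 0 = 0, and there is no ∂_3, so H_2 ≅ 0.

H_0 = Z,  H_1 = Z^3,  H_2 = 0.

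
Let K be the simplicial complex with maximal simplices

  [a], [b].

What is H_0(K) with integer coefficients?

H_0 ≅ Z^2.

We work with the vertex ordering a < b. The simplices of K, each written with vertices in increasing order, are:

  0-simplices (2): a, b

giving chain groups C_0 ≅ Z^2.

Now H_k = ker ∂_k / im ∂_{k+1}, so:

  H_0: rank C_0 − rank ∂_1 = 2 − 0 = 2, and there is no ∂_1, so H_0 = Z^2.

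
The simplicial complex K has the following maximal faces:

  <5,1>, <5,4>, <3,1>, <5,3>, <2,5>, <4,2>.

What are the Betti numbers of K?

Order the vertices as 1 < 2 < 3 < 4 < 5. Listing each simplex with vertices in this order, K has dimension 1 with simplices:

  0-simplices (5): [1], [2], [3], [4], [5]
  1-simplices (6): [1,3], [1,5], [2,4], [2,5], [3,5], [4,5]

Hence C_0 ≅ Z^5, C_1 ≅ Z^6.

The boundary map ∂_1: C_1 → C_0 is given by ∂[p,q] = [q] − [p]. For instance
  ∂[2,4] = [4] − [2].
The resulting 5×6 matrix has rank 4, and its Smith normal form has invariant factors (1,1,1,1).

Now H_k = ker ∂_k / im ∂_{k+1}, so:

  H_0: rank C_0 − rank ∂_1 = 5 − 4 = 1, and the invariant factors of ∂_1 are all 1, so H_0 = Z.
  H_1: rank ker ∂_1 − rank ∂_2 = (6 − 4) − 0 = 2, and there is no ∂_2, so H_1 = Z^2.

As a check, the Euler characteristic is 5 − 6 = -1, which agrees with 1 − 2 = -1.
(K is a triangulation of a wedge of 2 circles.)

Hence the Betti numbers are b_0 = 1, b_1 = 2.

b_0 = 1, b_1 = 2.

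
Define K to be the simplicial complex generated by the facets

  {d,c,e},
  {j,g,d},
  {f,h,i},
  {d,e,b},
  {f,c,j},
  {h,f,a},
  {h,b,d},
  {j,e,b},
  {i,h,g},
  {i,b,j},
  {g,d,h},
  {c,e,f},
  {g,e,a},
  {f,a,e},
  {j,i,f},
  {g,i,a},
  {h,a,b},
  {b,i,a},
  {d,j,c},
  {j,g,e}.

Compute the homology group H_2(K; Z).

We work with the vertex ordering a < b < c < d < e < f < g < h < i < j. The simplices of K, each written with vertices in increasing order, are:

  0-simplices (10): a, b, c, d, e, f, g, h, i, j
  1-simplices (30): ab, ae, af, ag, ah, ai, bd, be, bh, bi, bj, cd, ce, cf, cj, de, dg, dh, dj, ef, eg, ej, fh, fi, fj, gh, gi, gj, hi, ij
  2-simplices (20): abh, abi, aef, aeg, afh, agi, bde, bdh, bej, bij, cde, cdj, cef, cfj, dgh, dgj, egj, fhi, fij, ghi

giving chain groups C_0 ≅ Z^10, C_1 ≅ Z^30, C_2 ≅ Z^20.

∂_1: C_1 → C_0 maps an edge to its endpoints' difference, ∂[p,q] = q − p. For instance
  ∂bj = j − b.
This gives a 10×30 integer matrix of rank 9; reducing to Smith normal form yields diagonal entries (1,1,1,1,1,1,1,1,1).

The boundary map ∂_2: C_2 → C_1 sends each 2-simplex [p,q,r] to [q,r] − [p,r] + [p,q]. For instance
  ∂cde = de − ce + cd,
  ∂fhi = hi − fi + fh.
The 30×20 boundary matrix has rank 20 and Smith normal form diag(1,1,1,1,1,1,1,1,1,1,1,1,1,1,1,1,1,1,1,2).

From H_k ≅ ker(∂_k) / im(∂_{k+1}) we obtain:

  H_2: rank ker ∂_2 − rank ∂_3 = (20 − 20) − 0 = 0, and there is no ∂_3, so H_2 = 0.

H_2 ≅ 0.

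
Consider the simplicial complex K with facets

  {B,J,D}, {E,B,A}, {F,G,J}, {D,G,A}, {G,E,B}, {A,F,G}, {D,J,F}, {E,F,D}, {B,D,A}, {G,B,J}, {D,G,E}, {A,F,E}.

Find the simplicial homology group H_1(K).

H_1 = Z/2.

We work with the vertex ordering A < B < D < E < F < G < J. The simplices of K, each written with vertices in increasing order, are:

  0-simplices (7): A, B, D, E, F, G, J
  1-simplices (18): AB, AD, AE, AF, AG, BD, BE, BG, BJ, DE, DF, DG, DJ, EF, EG, FG, FJ, GJ
  2-simplices (12): ABD, ABE, ADG, AEF, AFG, BDJ, BEG, BGJ, DEF, DEG, DFJ, FGJ

so the chain groups are C_0 ≅ Z^7, C_1 ≅ Z^18, C_2 ≅ Z^12.

∂_1: C_1 → C_0 sends each edge [p,q] (with p < q) to q − p.
The 7×18 boundary matrix has rank 6 and Smith normal form diag(1,1,1,1,1,1).

∂_2: C_2 → C_1 acts by ∂[p,q,r] = [q,r] − [p,r] + [p,q]. For instance
  ∂DEF = EF − DF + DE,
  ∂BDJ = DJ − BJ + BD.
As a 18×12 matrix over Z this has rank 12, with invariant factors (1,1,1,1,1,1,1,1,1,1,1,2).

From H_k ≅ ker(∂_k) / im(∂_{k+1}) we obtain:

  H_1: rank ker ∂_1 − rank ∂_2 = (18 − 6) − 12 = 0, and ∂_2 has invariant factor 2 > 1, so H_1 = Z/2.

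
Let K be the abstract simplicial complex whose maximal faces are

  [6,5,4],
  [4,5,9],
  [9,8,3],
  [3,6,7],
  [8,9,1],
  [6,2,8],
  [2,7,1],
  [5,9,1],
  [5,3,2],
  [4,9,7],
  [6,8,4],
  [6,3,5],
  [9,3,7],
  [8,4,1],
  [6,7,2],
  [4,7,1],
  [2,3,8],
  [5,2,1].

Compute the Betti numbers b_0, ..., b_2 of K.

We work with the vertex ordering 1 < 2 < 3 < 4 < 5 < 6 < 7 < 8 < 9. The simplices of K, each written with vertices in increasing order, are:

  0-simplices (9): [1], [2], [3], [4], [5], [6], [7], [8], [9]
  1-simplices (27): (27 of them)
  2-simplices (18): [1,2,5], [1,2,7], [1,4,7], [1,4,8], [1,5,9], [1,8,9], [2,3,5], [2,3,8], [2,6,7], [2,6,8], [3,5,6], [3,6,7], [3,7,9], [3,8,9], [4,5,6], [4,5,9], [4,6,8], [4,7,9]

so the chain groups are C_0 ≅ Z^9, C_1 ≅ Z^27, C_2 ≅ Z^18.

Boundary ∂_1: C_1 → C_0 sends each edge [p,q] (with p < q) to q − p. For instance
  ∂[2,8] = [8] − [2].
The resulting 9×27 matrix has rank 8, and its Smith normal form has invariant factors (1,1,1,1,1,1,1,1).

The boundary map ∂_2: C_2 → C_1 sends each 2-simplex [p,q,r] to [q,r] − [p,r] + [p,q]. For instance
  ∂[1,2,7] = [2,7] − [1,7] + [1,2],
  ∂[4,6,8] = [6,8] − [4,8] + [4,6].
As a 27×18 matrix over Z this has rank 18, with invariant factors (1,1,1,1,1,1,1,1,1,1,1,1,1,1,1,1,1,2).

From H_k ≅ ker(∂_k) / im(∂_{k+1}) we obtain:

  H_0: rank C_0 − rank ∂_1 = 9 − 8 = 1, and the invariant factors of ∂_1 are all 1, so H_0 = Z.
  H_1: rank ker ∂_1 − rank ∂_2 = (27 − 8) − 18 = 1, and ∂_2 has invariant factor 2 > 1, so H_1 = Z × Z/2.
  H_2: rank ker ∂_2 − rank ∂_3 = (18 − 18) − 0 = 0, and there is no ∂_3, so H_2 = 0.

As a check, the Euler characteristic is 9 − 27 + 18 = 0, which agrees with 1 − 1 + 0 = 0.

Hence the Betti numbers are b_0 = 1, b_1 = 1, b_2 = 0.

b_0 = 1, b_1 = 1, b_2 = 0.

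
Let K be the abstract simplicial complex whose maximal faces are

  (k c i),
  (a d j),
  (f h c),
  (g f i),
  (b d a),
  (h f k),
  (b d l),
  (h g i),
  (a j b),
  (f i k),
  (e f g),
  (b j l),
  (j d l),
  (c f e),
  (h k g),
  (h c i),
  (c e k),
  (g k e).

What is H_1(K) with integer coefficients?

Order the vertices as a < b < c < d < e < f < g < h < i < j < k < l. Listing each simplex with vertices in this order, K has dimension 2 with simplices:

  0-simplices (12): a, b, c, d, e, f, g, h, i, j, k, l
  1-simplices (27): ab, ad, aj, bd, bj, bl, ce, cf, ch, ci, ck, dj, dl, ef, eg, ek, fg, fh, fi, fk, gh, gi, gk, hi, hk, ik, jl
  2-simplices (18): abd, abj, adj, bdl, bjl, cef, cek, cfh, chi, cik, djl, efg, egk, fgi, fhk, fik, ghi, ghk

so the chain groups are C_0 ≅ Z^12, C_1 ≅ Z^27, C_2 ≅ Z^18.

Boundary ∂_1: C_1 → C_0 maps an edge to its endpoints' difference, ∂[p,q] = q − p.
This gives a 12×27 integer matrix of rank 10; reducing to Smith normal form yields diagonal entries (1,1,1,1,1,1,1,1,1,1).

∂_2: C_2 → C_1 acts by ∂[p,q,r] = [q,r] − [p,r] + [p,q]. For instance
  ∂cek = ek − ck + ce,
  ∂egk = gk − ek + eg.
As a 27×18 matrix over Z this has rank 17, with invariant factors (1,1,1,1,1,1,1,1,1,1,1,1,1,1,1,1,2).

Now H_k = ker ∂_k / im ∂_{k+1}, so:

  H_1: rank ker ∂_1 − rank ∂_2 = (27 − 10) − 17 = 0, and ∂_2 has invariant factor 2 > 1, so H_1 = Z/2.

(K is a triangulation of the disjoint union of the real projective plane RP^2 and the 2-sphere S^2.)

H_1 ≅ Z/2.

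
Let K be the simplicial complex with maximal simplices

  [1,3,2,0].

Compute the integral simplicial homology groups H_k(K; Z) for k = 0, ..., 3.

H_0 ≅ Z,  H_1 = 0,  H_2 = 0,  H_3 = 0.

Take the total order 0 < 1 < 2 < 3 on the vertex set. Then K (dimension 3) consists of the simplices:

  0-simplices (4): [0], [1], [2], [3]
  1-simplices (6): [0,1], [0,2], [0,3], [1,2], [1,3], [2,3]
  2-simplices (4): [0,1,2], [0,1,3], [0,2,3], [1,2,3]
  3-simplices (1): [0,1,2,3]

giving chain groups C_0 ≅ Z^4, C_1 ≅ Z^6, C_2 ≅ Z^4, C_3 ≅ Z^1.

The boundary map ∂_1: C_1 → C_0 is given by ∂[p,q] = [q] − [p].
The 4×6 boundary matrix has rank 3 and Smith normal form diag(1,1,1).

The boundary map ∂_2: C_2 → C_1 sends each 2-simplex [p,q,r] to [q,r] − [p,r] + [p,q]. For instance
  ∂[0,2,3] = [2,3] − [0,3] + [0,2],
  ∂[1,2,3] = [2,3] − [1,3] + [1,2].
The resulting 6×4 matrix has rank 3, and its Smith normal form has invariant factors (1,1,1).

The boundary map ∂_3: C_3 → C_2 sends each 3-simplex σ to the alternating sum Σ_i (−1)^i (σ with its i-th vertex removed). For instance
  ∂[0,1,2,3] = [1,2,3] − [0,2,3] + [0,1,3] − [0,1,2].
The 4×1 boundary matrix has rank 1 and Smith normal form diag(1).

Now H_k = ker ∂_k / im ∂_{k+1}, so:

  H_0: rank C_0 − rank ∂_1 = 4 − 3 = 1, and the invariant factors of ∂_1 are all 1, so H_0 = Z.
  H_1: rank ker ∂_1 − rank ∂_2 = (6 − 3) − 3 = 0, and the invariant factors of ∂_2 are all 1, so H_1 = 0.
  H_2: rank ker ∂_2 − rank ∂_3 = (4 − 3) − 1 = 0, and the invariant factors of ∂_3 are all 1, so H_2 = 0.
  H_3: rank ker ∂_3 − rank ∂_4 = (1 − 1) − 0 = 0, and there is no ∂_4, so H_3 = 0.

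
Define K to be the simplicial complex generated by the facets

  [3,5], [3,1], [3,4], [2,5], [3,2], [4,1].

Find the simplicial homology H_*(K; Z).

H_0 = Z,  H_1 = Z^2.

K has 5 vertices, 6 edges.
rank ∂_0 = 0, rank ∂_1 = 4 ⇒ b_0 = 5 − 0 − 4 = 1; all invariant factors of ∂_1 are 1 so no torsion. So H_0 = Z.
rank ∂_1 = 4, rank ∂_2 = 0 ⇒ b_1 = 6 − 4 − 0 = 2. So H_1 = Z^2.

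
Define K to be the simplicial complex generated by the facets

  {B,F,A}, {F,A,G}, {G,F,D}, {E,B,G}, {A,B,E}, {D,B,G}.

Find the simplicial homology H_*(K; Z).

H_0 ≅ Z,  H_1 ≅ Z,  H_2 = 0.

We work with the vertex ordering A < B < D < E < F < G. The simplices of K, each written with vertices in increasing order, are:

  0-simplices (6): A, B, D, E, F, G
  1-simplices (12): AB, AE, AF, AG, BD, BE, BF, BG, DF, DG, EG, FG
  2-simplices (6): ABE, ABF, AFG, BDG, BEG, DFG

Hence C_0 ≅ Z^6, C_1 ≅ Z^12, C_2 ≅ Z^6.

The boundary map ∂_1: C_1 → C_0 sends each edge [p,q] (with p < q) to q − p.
The resulting 6×12 matrix has rank 5, and its Smith normal form has invariant factors (1,1,1,1,1).

The boundary map ∂_2: C_2 → C_1 acts by ∂[p,q,r] = [q,r] − [p,r] + [p,q]. For instance
  ∂DFG = FG − DG + DF,
  ∂BDG = DG − BG + BD.
The 12×6 boundary matrix has rank 6 and Smith normal form diag(1,1,1,1,1,1).

Reading off H_k = ker ∂_k / im ∂_{k+1}:

  H_0: rank C_0 − rank ∂_1 = 6 − 5 = 1, and the invariant factors of ∂_1 are all 1, so H_0 = Z.
  H_1: rank ker ∂_1 − rank ∂_2 = (12 − 5) − 6 = 1, and the invariant factors of ∂_2 are all 1, so H_1 = Z.
  H_2: rank ker ∂_2 − rank ∂_3 = (6 − 6) − 0 = 0, and there is no ∂_3, so H_2 = 0.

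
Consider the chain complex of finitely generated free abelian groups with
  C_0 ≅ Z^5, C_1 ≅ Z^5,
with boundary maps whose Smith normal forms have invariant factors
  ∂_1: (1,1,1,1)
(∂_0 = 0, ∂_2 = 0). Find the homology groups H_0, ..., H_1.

H_0: b_0 = 5 − 0 − 4 = 1; torsion from ∂_1 factors > 1: none. So H_0 ≅ Z.
H_1: b_1 = 5 − 4 − 0 = 1; torsion from ∂_2 factors > 1: none. So H_1 ≅ Z.

H_0 ≅ Z,  H_1 ≅ Z.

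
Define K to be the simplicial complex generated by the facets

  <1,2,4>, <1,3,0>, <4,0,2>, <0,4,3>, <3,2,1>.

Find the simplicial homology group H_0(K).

We work with the vertex ordering 0 < 1 < 2 < 3 < 4. The simplices of K, each written with vertices in increasing order, are:

  0-simplices (5): [0], [1], [2], [3], [4]
  1-simplices (10): [0,1], [0,2], [0,3], [0,4], [1,2], [1,3], [1,4], [2,3], [2,4], [3,4]
  2-simplices (5): [0,1,3], [0,2,4], [0,3,4], [1,2,3], [1,2,4]

giving chain groups C_0 ≅ Z^5, C_1 ≅ Z^10, C_2 ≅ Z^5.

The boundary map ∂_1: C_1 → C_0 sends each edge [p,q] (with p < q) to q − p.
As a 5×10 matrix over Z this has rank 4, with invariant factors (1,1,1,1).

∂_2: C_2 → C_1 acts by ∂[p,q,r] = [q,r] − [p,r] + [p,q]. For instance
  ∂[1,2,3] = [2,3] − [1,3] + [1,2],
  ∂[0,3,4] = [3,4] − [0,4] + [0,3].
As a 10×5 matrix over Z this has rank 5, with invariant factors (1,1,1,1,1).

Reading off H_k = ker ∂_k / im ∂_{k+1}:

  H_0: rank C_0 − rank ∂_1 = 5 − 4 = 1, and the invariant factors of ∂_1 are all 1, so H_0 = Z.

H_0 ≅ Z.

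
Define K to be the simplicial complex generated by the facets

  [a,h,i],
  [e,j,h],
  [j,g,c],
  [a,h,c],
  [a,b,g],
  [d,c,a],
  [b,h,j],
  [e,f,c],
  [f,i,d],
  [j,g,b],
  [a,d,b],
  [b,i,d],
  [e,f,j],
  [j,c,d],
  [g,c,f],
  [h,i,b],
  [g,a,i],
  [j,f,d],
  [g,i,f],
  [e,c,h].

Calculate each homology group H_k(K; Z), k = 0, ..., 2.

Fix the vertex order a < b < c < d < e < f < g < h < i < j and write every simplex with vertices in increasing order. Then dim K = 2 and the simplices of K are:

  0-simplices (10): a, b, c, d, e, f, g, h, i, j
  1-simplices (30): ab, ac, ad, ag, ah, ai, bd, bg, bh, bi, bj, cd, ce, cf, cg, ch, cj, df, di, dj, ef, eh, ej, fg, fi, fj, gi, gj, hi, hj
  2-simplices (20): abd, abg, acd, ach, agi, ahi, bdi, bgj, bhi, bhj, cdj, cef, ceh, cfg, cgj, dfi, dfj, efj, ehj, fgi

Hence C_0 ≅ Z^10, C_1 ≅ Z^30, C_2 ≅ Z^20.

Boundary ∂_1: C_1 → C_0 maps an edge to its endpoints' difference, ∂[p,q] = q − p. For instance
  ∂ej = j − e.
The resulting 10×30 matrix has rank 9, and its Smith normal form has invariant factors (1,1,1,1,1,1,1,1,1).

∂_2: C_2 → C_1 maps a triangle to the signed sum of its edges. For instance
  ∂cfg = fg − cg + cf,
  ∂bgj = gj − bj + bg.
The 30×20 boundary matrix has rank 20 and Smith normal form diag(1,1,1,1,1,1,1,1,1,1,1,1,1,1,1,1,1,1,1,2).

Now H_k = ker ∂_k / im ∂_{k+1}, so:

  H_0: rank C_0 − rank ∂_1 = 10 − 9 = 1, and the invariant factors of ∂_1 are all 1, so H_0 ≅ Z.
  H_1: rank ker ∂_1 − rank ∂_2 = (30 − 9) − 20 = 1, and ∂_2 has invariant factor 2 > 1, so H_1 ≅ Z ⊕ Z/2.
  H_2: rank ker ∂_2 − rank ∂_3 = (20 − 20) − 0 = 0, and there is no ∂_3, so H_2 ≅ 0.

As a check, the Euler characteristic is 10 − 30 + 20 = 0, which agrees with 1 − 1 + 0 = 0.
(K is a triangulation of the Klein bottle.)

H_0 = Z,  H_1 = Z ⊕ Z/2,  H_2 = 0.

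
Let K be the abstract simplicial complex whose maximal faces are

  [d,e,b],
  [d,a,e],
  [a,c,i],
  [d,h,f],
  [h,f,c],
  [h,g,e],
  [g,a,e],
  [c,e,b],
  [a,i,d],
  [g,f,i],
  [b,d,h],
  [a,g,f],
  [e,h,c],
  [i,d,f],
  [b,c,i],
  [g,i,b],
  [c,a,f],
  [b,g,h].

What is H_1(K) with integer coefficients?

H_1 ≅ Z ⊕ Z/2Z.

Order the vertices as a < b < c < d < e < f < g < h < i. Listing each simplex with vertices in this order, K has dimension 2 with simplices:

  0-simplices (9): a, b, c, d, e, f, g, h, i
  1-simplices (27): ac, ad, ae, af, ag, ai, bc, bd, be, bg, bh, bi, ce, cf, ch, ci, de, df, dh, di, eg, eh, fg, fh, fi, gh, gi
  2-simplices (18): acf, aci, ade, adi, aeg, afg, bce, bci, bde, bdh, bgh, bgi, ceh, cfh, dfh, dfi, egh, fgi

so the chain groups are C_0 ≅ Z^9, C_1 ≅ Z^27, C_2 ≅ Z^18.

The boundary map ∂_1: C_1 → C_0 maps an edge to its endpoints' difference, ∂[p,q] = q − p. For instance
  ∂dh = h − d.
The resulting 9×27 matrix has rank 8, and its Smith normal form has invariant factors (1,1,1,1,1,1,1,1).

∂_2: C_2 → C_1 sends each 2-simplex [p,q,r] to [q,r] − [p,r] + [p,q]. For instance
  ∂egh = gh − eh + eg,
  ∂aeg = eg − ag + ae.
As a 27×18 matrix over Z this has rank 18, with invariant factors (1,1,1,1,1,1,1,1,1,1,1,1,1,1,1,1,1,2).

Computing H_k = (kernel of ∂_k) / (image of ∂_{k+1}):

  H_1: rank ker ∂_1 − rank ∂_2 = (27 − 8) − 18 = 1, and ∂_2 has invariant factor 2 > 1, so H_1 = Z ⊕ Z/2Z.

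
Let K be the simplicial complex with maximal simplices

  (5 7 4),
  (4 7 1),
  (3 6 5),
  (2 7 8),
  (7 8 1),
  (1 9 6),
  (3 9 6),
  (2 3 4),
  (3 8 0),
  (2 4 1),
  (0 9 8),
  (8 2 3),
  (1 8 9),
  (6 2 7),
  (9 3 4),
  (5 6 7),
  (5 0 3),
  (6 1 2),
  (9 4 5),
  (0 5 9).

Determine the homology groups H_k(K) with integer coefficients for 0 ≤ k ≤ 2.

Fix the vertex order 0 < 1 < 2 < 3 < 4 < 5 < 6 < 7 < 8 < 9 and write every simplex with vertices in increasing order. Then dim K = 2 and the simplices of K are:

  0-simplices (10): [0], [1], [2], [3], [4], [5], [6], [7], [8], [9]
  1-simplices (30): (30 of them)
  2-simplices (20): (20 of them)

Hence C_0 ≅ Z^10, C_1 ≅ Z^30, C_2 ≅ Z^20.

Boundary ∂_1: C_1 → C_0 sends each edge [p,q] (with p < q) to q − p. For instance
  ∂[3,8] = [8] − [3].
As a 10×30 matrix over Z this has rank 9, with invariant factors (1,1,1,1,1,1,1,1,1).

The boundary map ∂_2: C_2 → C_1 maps a triangle to the signed sum of its edges. For instance
  ∂[2,3,4] = [3,4] − [2,4] + [2,3],
  ∂[1,2,4] = [2,4] − [1,4] + [1,2].
This gives a 30×20 integer matrix of rank 20; reducing to Smith normal form yields diagonal entries (1,1,1,1,1,1,1,1,1,1,1,1,1,1,1,1,1,1,1,2).

Now H_k = ker ∂_k / im ∂_{k+1}, so:

  H_0: rank C_0 − rank ∂_1 = 10 − 9 = 1, and the invariant factors of ∂_1 are all 1, so H_0 = Z.
  H_1: rank ker ∂_1 − rank ∂_2 = (30 − 9) − 20 = 1, and ∂_2 has invariant factor 2 > 1, so H_1 = Z ⊕ Z/2.
  H_2: rank ker ∂_2 − rank ∂_3 = (20 − 20) − 0 = 0, and there is no ∂_3, so H_2 = 0.

As a check, the Euler characteristic is 10 − 30 + 20 = 0, which agrees with 1 − 1 + 0 = 0.

H_0 = Z,  H_1 = Z ⊕ Z/2,  H_2 = 0.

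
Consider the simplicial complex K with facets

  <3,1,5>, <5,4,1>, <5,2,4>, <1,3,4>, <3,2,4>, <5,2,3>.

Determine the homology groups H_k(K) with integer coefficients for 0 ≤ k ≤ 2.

H_0 ≅ Z,  H_1 = 0,  H_2 ≅ Z.

K has 5 vertices, 9 edges, 6 triangles.
rank ∂_0 = 0, rank ∂_1 = 4 ⇒ b_0 = 5 − 0 − 4 = 1; all invariant factors of ∂_1 are 1 so no torsion. So H_0 ≅ Z.
rank ∂_1 = 4, rank ∂_2 = 5 ⇒ b_1 = 9 − 4 − 5 = 0; all invariant factors of ∂_2 are 1 so no torsion. So H_1 ≅ 0.
rank ∂_2 = 5, rank ∂_3 = 0 ⇒ b_2 = 6 − 5 − 0 = 1. So H_2 ≅ Z.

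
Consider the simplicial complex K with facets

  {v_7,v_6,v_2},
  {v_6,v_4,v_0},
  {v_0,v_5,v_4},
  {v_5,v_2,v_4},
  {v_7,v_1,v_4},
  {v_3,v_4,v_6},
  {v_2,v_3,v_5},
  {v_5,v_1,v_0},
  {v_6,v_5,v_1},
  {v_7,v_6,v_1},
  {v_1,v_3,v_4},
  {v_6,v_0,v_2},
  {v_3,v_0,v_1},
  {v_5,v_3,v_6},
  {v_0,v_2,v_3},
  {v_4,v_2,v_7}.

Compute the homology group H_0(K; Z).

We work with the vertex ordering v_0 < v_1 < v_2 < v_3 < v_4 < v_5 < v_6 < v_7. The simplices of K, each written with vertices in increasing order, are:

  0-simplices (8): [v_0], [v_1], [v_2], [v_3], [v_4], [v_5], [v_6], [v_7]
  1-simplices (24): (24 of them)
  2-simplices (16): (16 of them)

giving chain groups C_0 ≅ Z^8, C_1 ≅ Z^24, C_2 ≅ Z^16.

The boundary map ∂_1: C_1 → C_0 sends each edge [p,q] (with p < q) to q − p. For instance
  ∂[v_3,v_4] = [v_4] − [v_3].
The resulting 8×24 matrix has rank 7, and its Smith normal form has invariant factors (1,1,1,1,1,1,1).

Boundary ∂_2: C_2 → C_1 acts by ∂[p,q,r] = [q,r] − [p,r] + [p,q]. For instance
  ∂[v_0,v_4,v_5] = [v_4,v_5] − [v_0,v_5] + [v_0,v_4],
  ∂[v_0,v_1,v_5] = [v_1,v_5] − [v_0,v_5] + [v_0,v_1].
This gives a 24×16 integer matrix of rank 15; reducing to Smith normal form yields diagonal entries (1,1,1,1,1,1,1,1,1,1,1,1,1,1,1).

Now H_k = ker ∂_k / im ∂_{k+1}, so:

  H_0: rank C_0 − rank ∂_1 = 8 − 7 = 1, and the invariant factors of ∂_1 are all 1, so H_0 = Z.

H_0 = Z.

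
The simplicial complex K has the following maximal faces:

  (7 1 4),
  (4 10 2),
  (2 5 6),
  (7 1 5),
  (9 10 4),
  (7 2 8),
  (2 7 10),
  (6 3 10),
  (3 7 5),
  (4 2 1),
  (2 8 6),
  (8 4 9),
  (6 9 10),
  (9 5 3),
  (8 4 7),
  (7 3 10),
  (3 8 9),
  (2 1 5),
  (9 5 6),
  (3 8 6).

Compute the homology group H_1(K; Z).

We work with the vertex ordering 1 < 2 < 3 < 4 < 5 < 6 < 7 < 8 < 9 < 10. The simplices of K, each written with vertices in increasing order, are:

  0-simplices (10): [1], [2], [3], [4], [5], [6], [7], [8], [9], [10]
  1-simplices (30): (30 of them)
  2-simplices (20): (20 of them)

giving chain groups C_0 ≅ Z^10, C_1 ≅ Z^30, C_2 ≅ Z^20.

∂_1: C_1 → C_0 maps an edge to its endpoints' difference, ∂[p,q] = q − p. For instance
  ∂[8,9] = [9] − [8].
The resulting 10×30 matrix has rank 9, and its Smith normal form has invariant factors (1,1,1,1,1,1,1,1,1).

∂_2: C_2 → C_1 acts by ∂[p,q,r] = [q,r] − [p,r] + [p,q]. For instance
  ∂[1,2,5] = [2,5] − [1,5] + [1,2],
  ∂[2,7,10] = [7,10] − [2,10] + [2,7].
This gives a 30×20 integer matrix of rank 20; reducing to Smith normal form yields diagonal entries (1,1,1,1,1,1,1,1,1,1,1,1,1,1,1,1,1,1,1,2).

Computing H_k = (kernel of ∂_k) / (image of ∂_{k+1}):

  H_1: rank ker ∂_1 − rank ∂_2 = (30 − 9) − 20 = 1, and ∂_2 has invariant factor 2 > 1, so H_1 = Z × Z/2.

H_1 ≅ Z × Z/2.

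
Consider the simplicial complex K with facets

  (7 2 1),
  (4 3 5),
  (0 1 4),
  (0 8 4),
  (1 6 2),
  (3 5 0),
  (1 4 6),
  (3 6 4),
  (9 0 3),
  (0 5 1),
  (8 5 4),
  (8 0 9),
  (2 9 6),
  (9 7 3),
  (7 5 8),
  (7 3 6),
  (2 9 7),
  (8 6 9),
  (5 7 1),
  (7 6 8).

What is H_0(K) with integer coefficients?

Order the vertices as 0 < 1 < 2 < 3 < 4 < 5 < 6 < 7 < 8 < 9. Listing each simplex with vertices in this order, K has dimension 2 with simplices:

  0-simplices (10): [0], [1], [2], [3], [4], [5], [6], [7], [8], [9]
  1-simplices (30): (30 of them)
  2-simplices (20): (20 of them)

giving chain groups C_0 ≅ Z^10, C_1 ≅ Z^30, C_2 ≅ Z^20.

Boundary ∂_1: C_1 → C_0 is given by ∂[p,q] = [q] − [p]. For instance
  ∂[2,6] = [6] − [2].
The resulting 10×30 matrix has rank 9, and its Smith normal form has invariant factors (1,1,1,1,1,1,1,1,1).

Boundary ∂_2: C_2 → C_1 acts by ∂[p,q,r] = [q,r] − [p,r] + [p,q]. For instance
  ∂[1,4,6] = [4,6] − [1,6] + [1,4],
  ∂[2,6,9] = [6,9] − [2,9] + [2,6].
This gives a 30×20 integer matrix of rank 20; reducing to Smith normal form yields diagonal entries (1,1,1,1,1,1,1,1,1,1,1,1,1,1,1,1,1,1,1,2).

From H_k ≅ ker(∂_k) / im(∂_{k+1}) we obtain:

  H_0: rank C_0 − rank ∂_1 = 10 − 9 = 1, and the invariant factors of ∂_1 are all 1, so H_0 ≅ Z.

(K is a triangulation of the Klein bottle.)

H_0 ≅ Z.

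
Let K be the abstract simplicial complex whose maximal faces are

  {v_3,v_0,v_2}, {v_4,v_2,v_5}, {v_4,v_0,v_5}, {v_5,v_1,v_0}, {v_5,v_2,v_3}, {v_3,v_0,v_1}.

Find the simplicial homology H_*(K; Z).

Order the vertices as v_0 < v_1 < v_2 < v_3 < v_4 < v_5. Listing each simplex with vertices in this order, K has dimension 2 with simplices:

  0-simplices (6): [v_0], [v_1], [v_2], [v_3], [v_4], [v_5]
  1-simplices (12): [v_0,v_1], [v_0,v_2], [v_0,v_3], [v_0,v_4], [v_0,v_5], [v_1,v_3], [v_1,v_5], [v_2,v_3], [v_2,v_4], [v_2,v_5], [v_3,v_5], [v_4,v_5]
  2-simplices (6): [v_0,v_1,v_3], [v_0,v_1,v_5], [v_0,v_2,v_3], [v_0,v_4,v_5], [v_2,v_3,v_5], [v_2,v_4,v_5]

giving chain groups C_0 ≅ Z^6, C_1 ≅ Z^12, C_2 ≅ Z^6.

The boundary map ∂_1: C_1 → C_0 sends each edge [p,q] (with p < q) to q − p. For instance
  ∂[v_4,v_5] = [v_5] − [v_4].
The 6×12 boundary matrix has rank 5 and Smith normal form diag(1,1,1,1,1).

Boundary ∂_2: C_2 → C_1 acts by ∂[p,q,r] = [q,r] − [p,r] + [p,q]. For instance
  ∂[v_0,v_1,v_3] = [v_1,v_3] − [v_0,v_3] + [v_0,v_1],
  ∂[v_0,v_4,v_5] = [v_4,v_5] − [v_0,v_5] + [v_0,v_4].
The resulting 12×6 matrix has rank 6, and its Smith normal form has invariant factors (1,1,1,1,1,1).

Now H_k = ker ∂_k / im ∂_{k+1}, so:

  H_0: rank C_0 − rank ∂_1 = 6 − 5 = 1, and the invariant factors of ∂_1 are all 1, so H_0 ≅ Z.
  H_1: rank ker ∂_1 − rank ∂_2 = (12 − 5) − 6 = 1, and the invariant factors of ∂_2 are all 1, so H_1 ≅ Z.
  H_2: rank ker ∂_2 − rank ∂_3 = (6 − 6) − 0 = 0, and there is no ∂_3, so H_2 ≅ 0.

As a check, the Euler characteristic is 6 − 12 + 6 = 0, which agrees with 1 − 1 + 0 = 0.
(K is a triangulation of the cylinder S^1 x I.)

H_0 ≅ Z,  H_1 ≅ Z,  H_2 = 0.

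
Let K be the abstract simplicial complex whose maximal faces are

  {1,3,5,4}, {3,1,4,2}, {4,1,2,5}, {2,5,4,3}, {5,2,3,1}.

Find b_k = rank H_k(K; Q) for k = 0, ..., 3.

b_0 = 1, b_1 = 0, b_2 = 0, b_3 = 1.

K has 5 vertices, 10 edges, 10 triangles, 5 3-simplices.
rank ∂_0 = 0, rank ∂_1 = 4 ⇒ b_0 = 5 − 0 − 4 = 1; all invariant factors of ∂_1 are 1 so no torsion. So H_0 = Z.
rank ∂_1 = 4, rank ∂_2 = 6 ⇒ b_1 = 10 − 4 − 6 = 0; all invariant factors of ∂_2 are 1 so no torsion. So H_1 = 0.
rank ∂_2 = 6, rank ∂_3 = 4 ⇒ b_2 = 10 − 6 − 4 = 0; all invariant factors of ∂_3 are 1 so no torsion. So H_2 = 0.
rank ∂_3 = 4, rank ∂_4 = 0 ⇒ b_3 = 5 − 4 − 0 = 1. So H_3 = Z.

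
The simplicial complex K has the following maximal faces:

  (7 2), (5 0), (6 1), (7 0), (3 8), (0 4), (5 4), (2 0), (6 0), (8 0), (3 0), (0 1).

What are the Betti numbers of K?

Order the vertices as 0 < 1 < 2 < 3 < 4 < 5 < 6 < 7 < 8. Listing each simplex with vertices in this order, K has dimension 1 with simplices:

  0-simplices (9): [0], [1], [2], [3], [4], [5], [6], [7], [8]
  1-simplices (12): [0,1], [0,2], [0,3], [0,4], [0,5], [0,6], [0,7], [0,8], [1,6], [2,7], [3,8], [4,5]

giving chain groups C_0 ≅ Z^9, C_1 ≅ Z^12.

Boundary ∂_1: C_1 → C_0 maps an edge to its endpoints' difference, ∂[p,q] = q − p.
This gives a 9×12 integer matrix of rank 8; reducing to Smith normal form yields diagonal entries (1,1,1,1,1,1,1,1).

Reading off H_k = ker ∂_k / im ∂_{k+1}:

  H_0: rank C_0 − rank ∂_1 = 9 − 8 = 1, and the invariant factors of ∂_1 are all 1, so H_0 ≅ Z.
  H_1: rank ker ∂_1 − rank ∂_2 = (12 − 8) − 0 = 4, and there is no ∂_2, so H_1 ≅ Z^4.

As a check, the Euler characteristic is 9 − 12 = -3, which agrees with 1 − 4 = -3.

Hence the Betti numbers are b_0 = 1, b_1 = 4.

b_0 = 1, b_1 = 4.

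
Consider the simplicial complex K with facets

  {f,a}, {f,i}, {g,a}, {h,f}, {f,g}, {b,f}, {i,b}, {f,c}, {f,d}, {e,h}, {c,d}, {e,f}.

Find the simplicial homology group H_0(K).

H_0 = Z.

We work with the vertex ordering a < b < c < d < e < f < g < h < i. The simplices of K, each written with vertices in increasing order, are:

  0-simplices (9): a, b, c, d, e, f, g, h, i
  1-simplices (12): af, ag, bf, bi, cd, cf, df, ef, eh, fg, fh, fi

Hence C_0 ≅ Z^9, C_1 ≅ Z^12.

The boundary map ∂_1: C_1 → C_0 sends each edge [p,q] (with p < q) to q − p.
This gives a 9×12 integer matrix of rank 8; reducing to Smith normal form yields diagonal entries (1,1,1,1,1,1,1,1).

Reading off H_k = ker ∂_k / im ∂_{k+1}:

  H_0: rank C_0 − rank ∂_1 = 9 − 8 = 1, and the invariant factors of ∂_1 are all 1, so H_0 ≅ Z.

(K is a triangulation of a wedge of 4 circles.)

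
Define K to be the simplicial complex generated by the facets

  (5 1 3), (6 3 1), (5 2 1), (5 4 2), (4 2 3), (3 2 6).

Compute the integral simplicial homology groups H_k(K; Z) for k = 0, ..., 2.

H_0 = Z,  H_1 = Z,  H_2 = 0.

K has 6 vertices, 12 edges, 6 triangles.
rank ∂_0 = 0, rank ∂_1 = 5 ⇒ b_0 = 6 − 0 − 5 = 1; all invariant factors of ∂_1 are 1 so no torsion. So H_0 = Z.
rank ∂_1 = 5, rank ∂_2 = 6 ⇒ b_1 = 12 − 5 − 6 = 1; all invariant factors of ∂_2 are 1 so no torsion. So H_1 = Z.
rank ∂_2 = 6, rank ∂_3 = 0 ⇒ b_2 = 6 − 6 − 0 = 0. So H_2 = 0.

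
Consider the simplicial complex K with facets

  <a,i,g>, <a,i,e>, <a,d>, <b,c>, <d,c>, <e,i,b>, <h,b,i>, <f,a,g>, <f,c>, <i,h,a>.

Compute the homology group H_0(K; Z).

Order the vertices as a < b < c < d < e < f < g < h < i. Listing each simplex with vertices in this order, K has dimension 2 with simplices:

  0-simplices (9): a, b, c, d, e, f, g, h, i
  1-simplices (16): ad, ae, af, ag, ah, ai, bc, be, bh, bi, cd, cf, ei, fg, gi, hi
  2-simplices (6): aei, afg, agi, ahi, bei, bhi

so the chain groups are C_0 ≅ Z^9, C_1 ≅ Z^16, C_2 ≅ Z^6.

The boundary map ∂_1: C_1 → C_0 is given by ∂[p,q] = [q] − [p].
The 9×16 boundary matrix has rank 8 and Smith normal form diag(1,1,1,1,1,1,1,1).

∂_2: C_2 → C_1 sends each 2-simplex [p,q,r] to [q,r] − [p,r] + [p,q]. For instance
  ∂bhi = hi − bi + bh,
  ∂ahi = hi − ai + ah.
The 16×6 boundary matrix has rank 6 and Smith normal form diag(1,1,1,1,1,1).

From H_k ≅ ker(∂_k) / im(∂_{k+1}) we obtain:

  H_0: rank C_0 − rank ∂_1 = 9 − 8 = 1, and the invariant factors of ∂_1 are all 1, so H_0 = Z.

H_0 = Z.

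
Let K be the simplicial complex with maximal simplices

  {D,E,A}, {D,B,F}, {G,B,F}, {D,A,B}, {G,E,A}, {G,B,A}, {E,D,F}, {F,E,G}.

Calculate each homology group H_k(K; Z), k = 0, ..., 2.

H_0 = Z,  H_1 = 0,  H_2 = Z.

We work with the vertex ordering A < B < D < E < F < G. The simplices of K, each written with vertices in increasing order, are:

  0-simplices (6): A, B, D, E, F, G
  1-simplices (12): AB, AD, AE, AG, BD, BF, BG, DE, DF, EF, EG, FG
  2-simplices (8): ABD, ABG, ADE, AEG, BDF, BFG, DEF, EFG

Hence C_0 ≅ Z^6, C_1 ≅ Z^12, C_2 ≅ Z^8.

Boundary ∂_1: C_1 → C_0 is given by ∂[p,q] = [q] − [p].
The resulting 6×12 matrix has rank 5, and its Smith normal form has invariant factors (1,1,1,1,1).

Boundary ∂_2: C_2 → C_1 acts by ∂[p,q,r] = [q,r] − [p,r] + [p,q]. For instance
  ∂EFG = FG − EG + EF,
  ∂BFG = FG − BG + BF.
This gives a 12×8 integer matrix of rank 7; reducing to Smith normal form yields diagonal entries (1,1,1,1,1,1,1).

Now H_k = ker ∂_k / im ∂_{k+1}, so:

  H_0: rank C_0 − rank ∂_1 = 6 − 5 = 1, and the invariant factors of ∂_1 are all 1, so H_0 ≅ Z.
  H_1: rank ker ∂_1 − rank ∂_2 = (12 − 5) − 7 = 0, and the invariant factors of ∂_2 are all 1, so H_1 ≅ 0.
  H_2: rank ker ∂_2 − rank ∂_3 = (8 − 7) − 0 = 1, and there is no ∂_3, so H_2 ≅ Z.

As a check, the Euler characteristic is 6 − 12 + 8 = 2, which agrees with 1 − 0 + 1 = 2.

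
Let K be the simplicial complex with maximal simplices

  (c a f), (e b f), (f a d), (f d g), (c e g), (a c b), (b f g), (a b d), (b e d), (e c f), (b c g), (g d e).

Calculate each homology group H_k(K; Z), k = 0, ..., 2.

H_0 ≅ Z,  H_1 ≅ Z/2,  H_2 = 0.

K has 7 vertices, 18 edges, 12 triangles.
rank ∂_0 = 0, rank ∂_1 = 6 ⇒ b_0 = 7 − 0 − 6 = 1; all invariant factors of ∂_1 are 1 so no torsion. So H_0 ≅ Z.
rank ∂_1 = 6, rank ∂_2 = 12 ⇒ b_1 = 18 − 6 − 12 = 0; ∂_2 has invariant factor(s) [2] giving torsion. So H_1 ≅ Z/2.
rank ∂_2 = 12, rank ∂_3 = 0 ⇒ b_2 = 12 − 12 − 0 = 0. So H_2 ≅ 0.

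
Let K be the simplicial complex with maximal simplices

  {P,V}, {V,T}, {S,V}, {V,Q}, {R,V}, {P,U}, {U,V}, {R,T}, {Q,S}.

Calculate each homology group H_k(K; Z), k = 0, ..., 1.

We work with the vertex ordering P < Q < R < S < T < U < V. The simplices of K, each written with vertices in increasing order, are:

  0-simplices (7): P, Q, R, S, T, U, V
  1-simplices (9): PU, PV, QS, QV, RT, RV, SV, TV, UV

Hence C_0 ≅ Z^7, C_1 ≅ Z^9.

The boundary map ∂_1: C_1 → C_0 sends each edge [p,q] (with p < q) to q − p.
The 7×9 boundary matrix has rank 6 and Smith normal form diag(1,1,1,1,1,1).

Now H_k = ker ∂_k / im ∂_{k+1}, so:

  H_0: rank C_0 − rank ∂_1 = 7 − 6 = 1, and the invariant factors of ∂_1 are all 1, so H_0 ≅ Z.
  H_1: rank ker ∂_1 − rank ∂_2 = (9 − 6) − 0 = 3, and there is no ∂_2, so H_1 ≅ Z^3.

As a check, the Euler characteristic is 7 − 9 = -2, which agrees with 1 − 3 = -2.
(K is a triangulation of a wedge of 3 circles.)

H_0 ≅ Z,  H_1 ≅ Z^3.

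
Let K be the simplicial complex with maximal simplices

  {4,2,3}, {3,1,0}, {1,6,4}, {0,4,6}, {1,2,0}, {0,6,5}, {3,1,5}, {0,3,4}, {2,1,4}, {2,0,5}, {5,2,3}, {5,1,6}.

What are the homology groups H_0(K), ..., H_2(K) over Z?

Fix the vertex order 0 < 1 < 2 < 3 < 4 < 5 < 6 and write every simplex with vertices in increasing order. Then dim K = 2 and the simplices of K are:

  0-simplices (7): [0], [1], [2], [3], [4], [5], [6]
  1-simplices (18): [0,1], [0,2], [0,3], [0,4], [0,5], [0,6], [1,2], [1,3], [1,4], [1,5], [1,6], [2,3], [2,4], [2,5], [3,4], [3,5], [4,6], [5,6]
  2-simplices (12): [0,1,2], [0,1,3], [0,2,5], [0,3,4], [0,4,6], [0,5,6], [1,2,4], [1,3,5], [1,4,6], [1,5,6], [2,3,4], [2,3,5]

giving chain groups C_0 ≅ Z^7, C_1 ≅ Z^18, C_2 ≅ Z^12.

∂_1: C_1 → C_0 is given by ∂[p,q] = [q] − [p]. For instance
  ∂[2,3] = [3] − [2].
The 7×18 boundary matrix has rank 6 and Smith normal form diag(1,1,1,1,1,1).

Boundary ∂_2: C_2 → C_1 maps a triangle to the signed sum of its edges. For instance
  ∂[0,1,3] = [1,3] − [0,3] + [0,1],
  ∂[1,4,6] = [4,6] − [1,6] + [1,4].
The 18×12 boundary matrix has rank 12 and Smith normal form diag(1,1,1,1,1,1,1,1,1,1,1,2).

Reading off H_k = ker ∂_k / im ∂_{k+1}:

  H_0: rank C_0 − rank ∂_1 = 7 − 6 = 1, and the invariant factors of ∂_1 are all 1, so H_0 = Z.
  H_1: rank ker ∂_1 − rank ∂_2 = (18 − 6) − 12 = 0, and ∂_2 has invariant factor 2 > 1, so H_1 = Z/2.
  H_2: rank ker ∂_2 − rank ∂_3 = (12 − 12) − 0 = 0, and there is no ∂_3, so H_2 = 0.

As a check, the Euler characteristic is 7 − 18 + 12 = 1, which agrees with 1 − 0 + 0 = 1.

H_0 = Z,  H_1 = Z/2,  H_2 = 0.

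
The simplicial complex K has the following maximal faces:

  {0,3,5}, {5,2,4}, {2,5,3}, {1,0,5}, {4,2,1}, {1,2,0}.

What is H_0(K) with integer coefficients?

H_0 = Z.

Order the vertices as 0 < 1 < 2 < 3 < 4 < 5. Listing each simplex with vertices in this order, K has dimension 2 with simplices:

  0-simplices (6): [0], [1], [2], [3], [4], [5]
  1-simplices (12): [0,1], [0,2], [0,3], [0,5], [1,2], [1,4], [1,5], [2,3], [2,4], [2,5], [3,5], [4,5]
  2-simplices (6): [0,1,2], [0,1,5], [0,3,5], [1,2,4], [2,3,5], [2,4,5]

so the chain groups are C_0 ≅ Z^6, C_1 ≅ Z^12, C_2 ≅ Z^6.

The boundary map ∂_1: C_1 → C_0 is given by ∂[p,q] = [q] − [p].
As a 6×12 matrix over Z this has rank 5, with invariant factors (1,1,1,1,1).

Boundary ∂_2: C_2 → C_1 sends each 2-simplex [p,q,r] to [q,r] − [p,r] + [p,q]. For instance
  ∂[1,2,4] = [2,4] − [1,4] + [1,2],
  ∂[2,3,5] = [3,5] − [2,5] + [2,3].
The resulting 12×6 matrix has rank 6, and its Smith normal form has invariant factors (1,1,1,1,1,1).

Now H_k = ker ∂_k / im ∂_{k+1}, so:

  H_0: rank C_0 − rank ∂_1 = 6 − 5 = 1, and the invariant factors of ∂_1 are all 1, so H_0 ≅ Z.

(K is a triangulation of the cylinder S^1 x I.)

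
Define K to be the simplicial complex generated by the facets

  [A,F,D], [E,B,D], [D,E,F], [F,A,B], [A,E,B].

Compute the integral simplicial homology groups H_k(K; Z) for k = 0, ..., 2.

H_0 ≅ Z,  H_1 ≅ Z,  H_2 = 0.

Fix the vertex order A < B < D < E < F and write every simplex with vertices in increasing order. Then dim K = 2 and the simplices of K are:

  0-simplices (5): A, B, D, E, F
  1-simplices (10): AB, AD, AE, AF, BD, BE, BF, DE, DF, EF
  2-simplices (5): ABE, ABF, ADF, BDE, DEF

so the chain groups are C_0 ≅ Z^5, C_1 ≅ Z^10, C_2 ≅ Z^5.

The boundary map ∂_1: C_1 → C_0 is given by ∂[p,q] = [q] − [p]. For instance
  ∂AF = F − A.
The 5×10 boundary matrix has rank 4 and Smith normal form diag(1,1,1,1).

∂_2: C_2 → C_1 maps a triangle to the signed sum of its edges. For instance
  ∂ABE = BE − AE + AB,
  ∂ABF = BF − AF + AB.
This gives a 10×5 integer matrix of rank 5; reducing to Smith normal form yields diagonal entries (1,1,1,1,1).

Computing H_k = (kernel of ∂_k) / (image of ∂_{k+1}):

  H_0: rank C_0 − rank ∂_1 = 5 − 4 = 1, and the invariant factors of ∂_1 are all 1, so H_0 = Z.
  H_1: rank ker ∂_1 − rank ∂_2 = (10 − 4) − 5 = 1, and the invariant factors of ∂_2 are all 1, so H_1 = Z.
  H_2: rank ker ∂_2 − rank ∂_3 = (5 − 5) − 0 = 0, and there is no ∂_3, so H_2 = 0.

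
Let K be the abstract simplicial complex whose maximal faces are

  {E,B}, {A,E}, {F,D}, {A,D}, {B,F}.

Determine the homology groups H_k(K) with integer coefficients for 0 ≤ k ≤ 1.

Take the total order A < B < D < E < F on the vertex set. Then K (dimension 1) consists of the simplices:

  0-simplices (5): A, B, D, E, F
  1-simplices (5): AD, AE, BE, BF, DF

Hence C_0 ≅ Z^5, C_1 ≅ Z^5.

∂_1: C_1 → C_0 is given by ∂[p,q] = [q] − [p]. For instance
  ∂DF = F − D.
The 5×5 boundary matrix has rank 4 and Smith normal form diag(1,1,1,1).

Reading off H_k = ker ∂_k / im ∂_{k+1}:

  H_0: rank C_0 − rank ∂_1 = 5 − 4 = 1, and the invariant factors of ∂_1 are all 1, so H_0 ≅ Z.
  H_1: rank ker ∂_1 − rank ∂_2 = (5 − 4) − 0 = 1, and there is no ∂_2, so H_1 ≅ Z.

(K is a triangulation of the circle S^1.)

H_0 = Z,  H_1 = Z.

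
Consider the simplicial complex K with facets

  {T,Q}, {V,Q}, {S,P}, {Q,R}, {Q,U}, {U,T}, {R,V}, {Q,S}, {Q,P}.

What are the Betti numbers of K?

b_0 = 1, b_1 = 3.

K has 7 vertices, 9 edges.
rank ∂_0 = 0, rank ∂_1 = 6 ⇒ b_0 = 7 − 0 − 6 = 1; all invariant factors of ∂_1 are 1 so no torsion. So H_0 ≅ Z.
rank ∂_1 = 6, rank ∂_2 = 0 ⇒ b_1 = 9 − 6 − 0 = 3. So H_1 ≅ Z^3.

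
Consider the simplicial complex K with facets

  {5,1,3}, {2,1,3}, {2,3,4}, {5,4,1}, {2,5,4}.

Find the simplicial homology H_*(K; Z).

K has 5 vertices, 10 edges, 5 triangles.
rank ∂_0 = 0, rank ∂_1 = 4 ⇒ b_0 = 5 − 0 − 4 = 1; all invariant factors of ∂_1 are 1 so no torsion. So H_0 ≅ Z.
rank ∂_1 = 4, rank ∂_2 = 5 ⇒ b_1 = 10 − 4 − 5 = 1; all invariant factors of ∂_2 are 1 so no torsion. So H_1 ≅ Z.
rank ∂_2 = 5, rank ∂_3 = 0 ⇒ b_2 = 5 − 5 − 0 = 0. So H_2 ≅ 0.

H_0 ≅ Z,  H_1 ≅ Z,  H_2 = 0.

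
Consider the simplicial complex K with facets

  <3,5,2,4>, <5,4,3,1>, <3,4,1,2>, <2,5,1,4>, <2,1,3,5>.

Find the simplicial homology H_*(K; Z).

Order the vertices as 1 < 2 < 3 < 4 < 5. Listing each simplex with vertices in this order, K has dimension 3 with simplices:

  0-simplices (5): [1], [2], [3], [4], [5]
  1-simplices (10): [1,2], [1,3], [1,4], [1,5], [2,3], [2,4], [2,5], [3,4], [3,5], [4,5]
  2-simplices (10): [1,2,3], [1,2,4], [1,2,5], [1,3,4], [1,3,5], [1,4,5], [2,3,4], [2,3,5], [2,4,5], [3,4,5]
  3-simplices (5): [1,2,3,4], [1,2,3,5], [1,2,4,5], [1,3,4,5], [2,3,4,5]

Hence C_0 ≅ Z^5, C_1 ≅ Z^10, C_2 ≅ Z^10, C_3 ≅ Z^5.

∂_1: C_1 → C_0 maps an edge to its endpoints' difference, ∂[p,q] = q − p.
The resulting 5×10 matrix has rank 4, and its Smith normal form has invariant factors (1,1,1,1).

The boundary map ∂_2: C_2 → C_1 acts by ∂[p,q,r] = [q,r] − [p,r] + [p,q]. For instance
  ∂[1,3,5] = [3,5] − [1,5] + [1,3],
  ∂[1,2,5] = [2,5] − [1,5] + [1,2].
As a 10×10 matrix over Z this has rank 6, with invariant factors (1,1,1,1,1,1).

∂_3: C_3 → C_2 sends each 3-simplex σ to the alternating sum Σ_i (−1)^i (σ with its i-th vertex removed). For instance
  ∂[1,3,4,5] = [3,4,5] − [1,4,5] + [1,3,5] − [1,3,4],
  ∂[1,2,3,5] = [2,3,5] − [1,3,5] + [1,2,5] − [1,2,3].
The resulting 10×5 matrix has rank 4, and its Smith normal form has invariant factors (1,1,1,1).

From H_k ≅ ker(∂_k) / im(∂_{k+1}) we obtain:

  H_0: rank C_0 − rank ∂_1 = 5 − 4 = 1, and the invariant factors of ∂_1 are all 1, so H_0 ≅ Z.
  H_1: rank ker ∂_1 − rank ∂_2 = (10 − 4) − 6 = 0, and the invariant factors of ∂_2 are all 1, so H_1 ≅ 0.
  H_2: rank ker ∂_2 − rank ∂_3 = (10 − 6) − 4 = 0, and the invariant factors of ∂_3 are all 1, so H_2 ≅ 0.
  H_3: rank ker ∂_3 − rank ∂_4 = (5 − 4) − 0 = 1, and there is no ∂_4, so H_3 ≅ Z.

As a check, the Euler characteristic is 5 − 10 + 10 − 5 = 0, which agrees with 1 − 0 + 0 − 1 = 0.

H_0 ≅ Z,  H_1 = 0,  H_2 = 0,  H_3 ≅ Z.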